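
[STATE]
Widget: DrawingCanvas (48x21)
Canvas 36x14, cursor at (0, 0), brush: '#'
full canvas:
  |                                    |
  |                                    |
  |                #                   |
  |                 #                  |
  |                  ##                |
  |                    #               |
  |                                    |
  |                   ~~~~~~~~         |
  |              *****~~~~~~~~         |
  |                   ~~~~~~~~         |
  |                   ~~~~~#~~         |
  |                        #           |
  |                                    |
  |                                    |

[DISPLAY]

+                                               
                                                
                #                               
                 #                              
                  ##                            
                    #                           
                                                
                   ~~~~~~~~                     
              *****~~~~~~~~                     
                   ~~~~~~~~                     
                   ~~~~~#~~                     
                        #                       
                                                
                                                
                                                
                                                
                                                
                                                
                                                
                                                
                                                


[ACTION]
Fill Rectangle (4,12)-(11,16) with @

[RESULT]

+                                               
                                                
                #                               
                 #                              
            @@@@@ ##                            
            @@@@@   #                           
            @@@@@                               
            @@@@@  ~~~~~~~~                     
            @@@@@**~~~~~~~~                     
            @@@@@  ~~~~~~~~                     
            @@@@@  ~~~~~#~~                     
            @@@@@       #                       
                                                
                                                
                                                
                                                
                                                
                                                
                                                
                                                
                                                


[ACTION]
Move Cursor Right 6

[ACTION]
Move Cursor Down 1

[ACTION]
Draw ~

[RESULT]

                                                
      ~                                         
                #                               
                 #                              
            @@@@@ ##                            
            @@@@@   #                           
            @@@@@                               
            @@@@@  ~~~~~~~~                     
            @@@@@**~~~~~~~~                     
            @@@@@  ~~~~~~~~                     
            @@@@@  ~~~~~#~~                     
            @@@@@       #                       
                                                
                                                
                                                
                                                
                                                
                                                
                                                
                                                
                                                


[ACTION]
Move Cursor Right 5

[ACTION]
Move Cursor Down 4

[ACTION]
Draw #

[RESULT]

                                                
      ~                                         
                #                               
                 #                              
            @@@@@ ##                            
           #@@@@@   #                           
            @@@@@                               
            @@@@@  ~~~~~~~~                     
            @@@@@**~~~~~~~~                     
            @@@@@  ~~~~~~~~                     
            @@@@@  ~~~~~#~~                     
            @@@@@       #                       
                                                
                                                
                                                
                                                
                                                
                                                
                                                
                                                
                                                


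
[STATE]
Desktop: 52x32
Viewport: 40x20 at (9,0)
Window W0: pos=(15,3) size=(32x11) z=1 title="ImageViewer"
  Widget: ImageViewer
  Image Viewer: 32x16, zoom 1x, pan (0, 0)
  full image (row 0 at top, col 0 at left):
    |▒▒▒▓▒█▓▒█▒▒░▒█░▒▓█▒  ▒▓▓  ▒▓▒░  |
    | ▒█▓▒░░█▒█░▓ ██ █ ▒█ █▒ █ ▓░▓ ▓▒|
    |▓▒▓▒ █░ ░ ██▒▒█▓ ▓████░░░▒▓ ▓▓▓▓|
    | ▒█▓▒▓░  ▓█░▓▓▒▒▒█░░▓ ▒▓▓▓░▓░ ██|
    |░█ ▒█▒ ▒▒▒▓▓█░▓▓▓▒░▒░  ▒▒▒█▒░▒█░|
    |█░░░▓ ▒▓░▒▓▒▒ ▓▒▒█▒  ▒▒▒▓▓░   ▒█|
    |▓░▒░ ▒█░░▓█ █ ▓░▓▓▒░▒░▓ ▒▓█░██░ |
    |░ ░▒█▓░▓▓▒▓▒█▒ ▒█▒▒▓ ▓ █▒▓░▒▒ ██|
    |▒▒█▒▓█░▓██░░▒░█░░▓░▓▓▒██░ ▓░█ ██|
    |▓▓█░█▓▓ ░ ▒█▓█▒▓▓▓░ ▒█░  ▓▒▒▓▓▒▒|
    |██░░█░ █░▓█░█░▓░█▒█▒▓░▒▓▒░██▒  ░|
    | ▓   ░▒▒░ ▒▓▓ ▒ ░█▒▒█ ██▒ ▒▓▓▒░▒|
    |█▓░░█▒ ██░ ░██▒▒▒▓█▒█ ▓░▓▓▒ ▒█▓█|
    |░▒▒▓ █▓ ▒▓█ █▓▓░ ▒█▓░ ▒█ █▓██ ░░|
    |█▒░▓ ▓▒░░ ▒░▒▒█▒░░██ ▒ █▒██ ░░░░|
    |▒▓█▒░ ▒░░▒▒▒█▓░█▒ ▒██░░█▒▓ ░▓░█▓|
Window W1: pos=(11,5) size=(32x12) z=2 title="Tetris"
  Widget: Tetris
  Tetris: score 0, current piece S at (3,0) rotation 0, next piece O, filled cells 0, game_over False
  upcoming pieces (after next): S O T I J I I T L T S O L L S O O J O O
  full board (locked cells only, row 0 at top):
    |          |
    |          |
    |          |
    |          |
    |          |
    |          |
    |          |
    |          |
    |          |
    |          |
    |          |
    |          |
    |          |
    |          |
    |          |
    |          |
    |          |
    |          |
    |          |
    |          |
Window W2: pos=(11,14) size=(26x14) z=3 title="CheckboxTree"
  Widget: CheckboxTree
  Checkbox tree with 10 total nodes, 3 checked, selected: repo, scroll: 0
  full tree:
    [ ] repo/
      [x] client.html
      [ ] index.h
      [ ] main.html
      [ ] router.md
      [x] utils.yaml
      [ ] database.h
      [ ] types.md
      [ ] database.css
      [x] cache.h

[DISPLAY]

                                        
                                        
                                        
      ┏━━━━━━━━━━━━━━━━━━━━━━━━━━━━━━┓  
      ┃ ImageViewer                  ┃  
  ┏━━━━━━━━━━━━━━━━━━━━━━━━━━━━━━┓───┨  
  ┃ Tetris                       ┃▓▒░┃  
  ┠──────────────────────────────┨░▓ ┃  
  ┃          │Next:              ┃ ▓▓┃  
  ┃          │▓▓                 ┃▓░ ┃  
  ┃          │▓▓                 ┃▒░▒┃  
  ┃          │                   ┃   ┃  
  ┃          │                   ┃░██┃  
  ┃          │                   ┃━━━┛  
  ┏━━━━━━━━━━━━━━━━━━━━━━━━┓     ┃      
  ┃ CheckboxTree           ┃     ┃      
  ┠────────────────────────┨━━━━━┛      
  ┃>[-] repo/              ┃            
  ┃   [x] client.html      ┃            
  ┃   [ ] index.h          ┃            


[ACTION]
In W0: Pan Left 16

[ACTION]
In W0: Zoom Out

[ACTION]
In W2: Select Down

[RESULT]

                                        
                                        
                                        
      ┏━━━━━━━━━━━━━━━━━━━━━━━━━━━━━━┓  
      ┃ ImageViewer                  ┃  
  ┏━━━━━━━━━━━━━━━━━━━━━━━━━━━━━━┓───┨  
  ┃ Tetris                       ┃▓▒░┃  
  ┠──────────────────────────────┨░▓ ┃  
  ┃          │Next:              ┃ ▓▓┃  
  ┃          │▓▓                 ┃▓░ ┃  
  ┃          │▓▓                 ┃▒░▒┃  
  ┃          │                   ┃   ┃  
  ┃          │                   ┃░██┃  
  ┃          │                   ┃━━━┛  
  ┏━━━━━━━━━━━━━━━━━━━━━━━━┓     ┃      
  ┃ CheckboxTree           ┃     ┃      
  ┠────────────────────────┨━━━━━┛      
  ┃ [-] repo/              ┃            
  ┃>  [x] client.html      ┃            
  ┃   [ ] index.h          ┃            


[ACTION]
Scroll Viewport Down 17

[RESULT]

  ┃          │                   ┃░██┃  
  ┃          │                   ┃━━━┛  
  ┏━━━━━━━━━━━━━━━━━━━━━━━━┓     ┃      
  ┃ CheckboxTree           ┃     ┃      
  ┠────────────────────────┨━━━━━┛      
  ┃ [-] repo/              ┃            
  ┃>  [x] client.html      ┃            
  ┃   [ ] index.h          ┃            
  ┃   [ ] main.html        ┃            
  ┃   [ ] router.md        ┃            
  ┃   [x] utils.yaml       ┃            
  ┃   [ ] database.h       ┃            
  ┃   [ ] types.md         ┃            
  ┃   [ ] database.css     ┃            
  ┃   [x] cache.h          ┃            
  ┗━━━━━━━━━━━━━━━━━━━━━━━━┛            
                                        
                                        
                                        
                                        


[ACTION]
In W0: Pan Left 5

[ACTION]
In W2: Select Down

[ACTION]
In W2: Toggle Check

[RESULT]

  ┃          │                   ┃░██┃  
  ┃          │                   ┃━━━┛  
  ┏━━━━━━━━━━━━━━━━━━━━━━━━┓     ┃      
  ┃ CheckboxTree           ┃     ┃      
  ┠────────────────────────┨━━━━━┛      
  ┃ [-] repo/              ┃            
  ┃   [x] client.html      ┃            
  ┃>  [x] index.h          ┃            
  ┃   [ ] main.html        ┃            
  ┃   [ ] router.md        ┃            
  ┃   [x] utils.yaml       ┃            
  ┃   [ ] database.h       ┃            
  ┃   [ ] types.md         ┃            
  ┃   [ ] database.css     ┃            
  ┃   [x] cache.h          ┃            
  ┗━━━━━━━━━━━━━━━━━━━━━━━━┛            
                                        
                                        
                                        
                                        


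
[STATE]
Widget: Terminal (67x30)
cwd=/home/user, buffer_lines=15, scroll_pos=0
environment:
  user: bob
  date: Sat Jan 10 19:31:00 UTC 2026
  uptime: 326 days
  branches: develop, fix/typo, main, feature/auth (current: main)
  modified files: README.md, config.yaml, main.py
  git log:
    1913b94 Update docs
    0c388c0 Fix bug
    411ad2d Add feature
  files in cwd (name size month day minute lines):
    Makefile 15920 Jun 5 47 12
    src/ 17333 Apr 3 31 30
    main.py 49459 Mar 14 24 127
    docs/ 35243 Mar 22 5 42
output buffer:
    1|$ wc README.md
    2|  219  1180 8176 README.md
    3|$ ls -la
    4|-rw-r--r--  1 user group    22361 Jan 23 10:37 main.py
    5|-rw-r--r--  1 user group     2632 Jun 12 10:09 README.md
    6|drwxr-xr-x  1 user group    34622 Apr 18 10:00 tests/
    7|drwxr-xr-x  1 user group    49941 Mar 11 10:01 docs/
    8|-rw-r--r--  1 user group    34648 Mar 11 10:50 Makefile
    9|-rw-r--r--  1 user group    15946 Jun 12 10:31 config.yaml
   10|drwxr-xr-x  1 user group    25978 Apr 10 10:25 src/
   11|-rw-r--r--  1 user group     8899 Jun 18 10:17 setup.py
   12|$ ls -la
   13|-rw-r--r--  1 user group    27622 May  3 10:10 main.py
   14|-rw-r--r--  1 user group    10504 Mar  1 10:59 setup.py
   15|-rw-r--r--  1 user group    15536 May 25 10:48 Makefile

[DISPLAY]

$ wc README.md                                                     
  219  1180 8176 README.md                                         
$ ls -la                                                           
-rw-r--r--  1 user group    22361 Jan 23 10:37 main.py             
-rw-r--r--  1 user group     2632 Jun 12 10:09 README.md           
drwxr-xr-x  1 user group    34622 Apr 18 10:00 tests/              
drwxr-xr-x  1 user group    49941 Mar 11 10:01 docs/               
-rw-r--r--  1 user group    34648 Mar 11 10:50 Makefile            
-rw-r--r--  1 user group    15946 Jun 12 10:31 config.yaml         
drwxr-xr-x  1 user group    25978 Apr 10 10:25 src/                
-rw-r--r--  1 user group     8899 Jun 18 10:17 setup.py            
$ ls -la                                                           
-rw-r--r--  1 user group    27622 May  3 10:10 main.py             
-rw-r--r--  1 user group    10504 Mar  1 10:59 setup.py            
-rw-r--r--  1 user group    15536 May 25 10:48 Makefile            
$ █                                                                
                                                                   
                                                                   
                                                                   
                                                                   
                                                                   
                                                                   
                                                                   
                                                                   
                                                                   
                                                                   
                                                                   
                                                                   
                                                                   
                                                                   


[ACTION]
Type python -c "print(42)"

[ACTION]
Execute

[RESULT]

$ wc README.md                                                     
  219  1180 8176 README.md                                         
$ ls -la                                                           
-rw-r--r--  1 user group    22361 Jan 23 10:37 main.py             
-rw-r--r--  1 user group     2632 Jun 12 10:09 README.md           
drwxr-xr-x  1 user group    34622 Apr 18 10:00 tests/              
drwxr-xr-x  1 user group    49941 Mar 11 10:01 docs/               
-rw-r--r--  1 user group    34648 Mar 11 10:50 Makefile            
-rw-r--r--  1 user group    15946 Jun 12 10:31 config.yaml         
drwxr-xr-x  1 user group    25978 Apr 10 10:25 src/                
-rw-r--r--  1 user group     8899 Jun 18 10:17 setup.py            
$ ls -la                                                           
-rw-r--r--  1 user group    27622 May  3 10:10 main.py             
-rw-r--r--  1 user group    10504 Mar  1 10:59 setup.py            
-rw-r--r--  1 user group    15536 May 25 10:48 Makefile            
$ python -c "print(42)"                                            
42                                                                 
$ █                                                                
                                                                   
                                                                   
                                                                   
                                                                   
                                                                   
                                                                   
                                                                   
                                                                   
                                                                   
                                                                   
                                                                   
                                                                   


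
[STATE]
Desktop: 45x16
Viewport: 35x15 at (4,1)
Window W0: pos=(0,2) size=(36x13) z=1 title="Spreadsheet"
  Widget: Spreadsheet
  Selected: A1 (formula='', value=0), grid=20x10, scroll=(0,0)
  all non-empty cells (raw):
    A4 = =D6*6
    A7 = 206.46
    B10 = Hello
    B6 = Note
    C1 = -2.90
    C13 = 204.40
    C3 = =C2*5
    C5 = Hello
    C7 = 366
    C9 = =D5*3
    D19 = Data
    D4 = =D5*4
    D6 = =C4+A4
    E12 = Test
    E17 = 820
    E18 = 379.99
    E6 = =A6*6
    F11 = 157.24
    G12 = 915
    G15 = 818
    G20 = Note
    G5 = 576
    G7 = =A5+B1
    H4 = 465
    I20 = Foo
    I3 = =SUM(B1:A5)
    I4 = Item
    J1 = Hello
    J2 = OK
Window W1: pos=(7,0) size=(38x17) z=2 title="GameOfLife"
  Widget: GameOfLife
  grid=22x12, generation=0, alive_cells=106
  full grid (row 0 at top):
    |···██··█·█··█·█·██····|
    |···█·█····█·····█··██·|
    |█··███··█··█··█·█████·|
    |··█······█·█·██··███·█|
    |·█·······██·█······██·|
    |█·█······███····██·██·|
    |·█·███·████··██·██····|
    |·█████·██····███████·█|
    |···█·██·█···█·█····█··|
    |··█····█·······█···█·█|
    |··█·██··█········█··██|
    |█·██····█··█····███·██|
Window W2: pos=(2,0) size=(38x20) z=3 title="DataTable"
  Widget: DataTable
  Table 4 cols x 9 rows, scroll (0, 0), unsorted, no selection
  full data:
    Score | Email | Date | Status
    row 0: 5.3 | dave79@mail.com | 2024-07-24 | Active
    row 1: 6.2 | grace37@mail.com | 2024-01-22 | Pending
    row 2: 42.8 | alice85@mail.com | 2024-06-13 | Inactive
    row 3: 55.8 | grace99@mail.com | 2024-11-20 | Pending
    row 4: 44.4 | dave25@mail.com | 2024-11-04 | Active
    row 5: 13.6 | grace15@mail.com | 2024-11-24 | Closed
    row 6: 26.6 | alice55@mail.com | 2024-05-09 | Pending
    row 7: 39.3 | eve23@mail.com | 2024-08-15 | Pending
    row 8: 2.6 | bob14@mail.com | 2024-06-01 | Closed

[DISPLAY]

DataTable                          
───────────────────────────────────
core│Email           │Date      │St
────┼────────────────┼──────────┼──
.3  │dave79@mail.com │2024-07-24│Ac
.2  │grace37@mail.com│2024-01-22│Pe
2.8 │alice85@mail.com│2024-06-13│In
5.8 │grace99@mail.com│2024-11-20│Pe
4.4 │dave25@mail.com │2024-11-04│Ac
3.6 │grace15@mail.com│2024-11-24│Cl
6.6 │alice55@mail.com│2024-05-09│Pe
9.3 │eve23@mail.com  │2024-08-15│Pe
.6  │bob14@mail.com  │2024-06-01│Cl
                                   
                                   


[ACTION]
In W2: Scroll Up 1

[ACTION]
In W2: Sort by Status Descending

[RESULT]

DataTable                          
───────────────────────────────────
core│Email           │Date      │St
────┼────────────────┼──────────┼──
.2  │grace37@mail.com│2024-01-22│Pe
5.8 │grace99@mail.com│2024-11-20│Pe
6.6 │alice55@mail.com│2024-05-09│Pe
9.3 │eve23@mail.com  │2024-08-15│Pe
2.8 │alice85@mail.com│2024-06-13│In
3.6 │grace15@mail.com│2024-11-24│Cl
.6  │bob14@mail.com  │2024-06-01│Cl
.3  │dave79@mail.com │2024-07-24│Ac
4.4 │dave25@mail.com │2024-11-04│Ac
                                   
                                   


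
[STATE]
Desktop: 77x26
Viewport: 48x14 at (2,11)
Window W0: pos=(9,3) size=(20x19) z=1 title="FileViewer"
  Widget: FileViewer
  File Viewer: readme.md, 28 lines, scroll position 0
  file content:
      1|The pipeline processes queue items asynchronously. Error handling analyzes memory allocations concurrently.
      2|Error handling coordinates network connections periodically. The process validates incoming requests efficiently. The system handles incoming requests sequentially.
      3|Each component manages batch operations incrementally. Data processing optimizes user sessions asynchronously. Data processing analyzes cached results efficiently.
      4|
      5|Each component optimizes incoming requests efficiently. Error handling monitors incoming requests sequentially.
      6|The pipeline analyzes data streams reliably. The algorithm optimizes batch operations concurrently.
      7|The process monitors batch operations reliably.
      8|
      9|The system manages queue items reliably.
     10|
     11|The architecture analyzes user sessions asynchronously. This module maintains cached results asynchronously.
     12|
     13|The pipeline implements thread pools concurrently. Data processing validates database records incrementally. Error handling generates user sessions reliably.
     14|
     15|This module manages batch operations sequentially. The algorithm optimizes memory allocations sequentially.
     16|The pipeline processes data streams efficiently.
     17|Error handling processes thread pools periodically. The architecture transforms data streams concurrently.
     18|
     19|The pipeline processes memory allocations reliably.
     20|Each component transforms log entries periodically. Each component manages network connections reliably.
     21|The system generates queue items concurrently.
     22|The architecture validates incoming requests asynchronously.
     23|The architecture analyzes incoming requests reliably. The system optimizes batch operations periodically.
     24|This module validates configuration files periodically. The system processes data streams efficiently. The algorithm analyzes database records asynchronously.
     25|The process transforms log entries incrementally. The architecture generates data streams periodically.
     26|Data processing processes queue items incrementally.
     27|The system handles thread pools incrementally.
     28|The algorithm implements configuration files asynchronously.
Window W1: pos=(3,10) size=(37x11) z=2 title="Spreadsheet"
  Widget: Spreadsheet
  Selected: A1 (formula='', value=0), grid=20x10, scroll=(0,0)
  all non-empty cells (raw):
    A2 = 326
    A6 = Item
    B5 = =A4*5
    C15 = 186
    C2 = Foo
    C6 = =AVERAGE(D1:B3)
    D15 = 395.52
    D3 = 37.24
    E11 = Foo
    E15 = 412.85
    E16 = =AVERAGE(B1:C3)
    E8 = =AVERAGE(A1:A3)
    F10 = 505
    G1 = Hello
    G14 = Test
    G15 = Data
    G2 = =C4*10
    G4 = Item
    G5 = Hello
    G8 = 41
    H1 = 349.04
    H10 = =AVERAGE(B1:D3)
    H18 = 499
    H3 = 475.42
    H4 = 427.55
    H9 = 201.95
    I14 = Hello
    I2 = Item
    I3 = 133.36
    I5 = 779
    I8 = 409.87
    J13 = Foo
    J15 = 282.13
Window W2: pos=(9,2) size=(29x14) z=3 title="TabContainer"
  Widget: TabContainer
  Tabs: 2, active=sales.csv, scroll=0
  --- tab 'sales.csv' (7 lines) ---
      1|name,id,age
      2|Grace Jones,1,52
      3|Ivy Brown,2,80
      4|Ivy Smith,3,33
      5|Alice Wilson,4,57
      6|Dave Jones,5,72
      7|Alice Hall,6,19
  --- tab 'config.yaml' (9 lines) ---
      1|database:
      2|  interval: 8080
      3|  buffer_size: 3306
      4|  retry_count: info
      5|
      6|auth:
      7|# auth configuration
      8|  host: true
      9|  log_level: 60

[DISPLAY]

 ┃ Spre┃Alice Wilson,4,57          ┃ ┃          
 ┠─────┃Dave Jones,5,72            ┃─┨          
 ┃A1:  ┃Alice Hall,6,19            ┃ ┃          
 ┃     ┃                           ┃ ┃          
 ┃-----┗━━━━━━━━━━━━━━━━━━━━━━━━━━━┛-┃          
 ┃  1      [0]       0       0       ┃          
 ┃  2      326       0Foo            ┃          
 ┃  3        0       0       0   37.2┃          
 ┃  4        0       0       0       ┃          
 ┗━━━━━━━━━━━━━━━━━━━━━━━━━━━━━━━━━━━┛          
       ┗━━━━━━━━━━━━━━━━━━┛                     
                                                
                                                
                                                


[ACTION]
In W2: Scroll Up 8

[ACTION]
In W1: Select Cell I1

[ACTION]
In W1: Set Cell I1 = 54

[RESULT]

 ┃ Spre┃Alice Wilson,4,57          ┃ ┃          
 ┠─────┃Dave Jones,5,72            ┃─┨          
 ┃I1: 5┃Alice Hall,6,19            ┃ ┃          
 ┃     ┃                           ┃ ┃          
 ┃-----┗━━━━━━━━━━━━━━━━━━━━━━━━━━━┛-┃          
 ┃  1        0       0       0       ┃          
 ┃  2      326       0Foo            ┃          
 ┃  3        0       0       0   37.2┃          
 ┃  4        0       0       0       ┃          
 ┗━━━━━━━━━━━━━━━━━━━━━━━━━━━━━━━━━━━┛          
       ┗━━━━━━━━━━━━━━━━━━┛                     
                                                
                                                
                                                


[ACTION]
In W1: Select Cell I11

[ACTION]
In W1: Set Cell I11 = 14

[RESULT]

 ┃ Spre┃Alice Wilson,4,57          ┃ ┃          
 ┠─────┃Dave Jones,5,72            ┃─┨          
 ┃I11: ┃Alice Hall,6,19            ┃ ┃          
 ┃     ┃                           ┃ ┃          
 ┃-----┗━━━━━━━━━━━━━━━━━━━━━━━━━━━┛-┃          
 ┃  1        0       0       0       ┃          
 ┃  2      326       0Foo            ┃          
 ┃  3        0       0       0   37.2┃          
 ┃  4        0       0       0       ┃          
 ┗━━━━━━━━━━━━━━━━━━━━━━━━━━━━━━━━━━━┛          
       ┗━━━━━━━━━━━━━━━━━━┛                     
                                                
                                                
                                                


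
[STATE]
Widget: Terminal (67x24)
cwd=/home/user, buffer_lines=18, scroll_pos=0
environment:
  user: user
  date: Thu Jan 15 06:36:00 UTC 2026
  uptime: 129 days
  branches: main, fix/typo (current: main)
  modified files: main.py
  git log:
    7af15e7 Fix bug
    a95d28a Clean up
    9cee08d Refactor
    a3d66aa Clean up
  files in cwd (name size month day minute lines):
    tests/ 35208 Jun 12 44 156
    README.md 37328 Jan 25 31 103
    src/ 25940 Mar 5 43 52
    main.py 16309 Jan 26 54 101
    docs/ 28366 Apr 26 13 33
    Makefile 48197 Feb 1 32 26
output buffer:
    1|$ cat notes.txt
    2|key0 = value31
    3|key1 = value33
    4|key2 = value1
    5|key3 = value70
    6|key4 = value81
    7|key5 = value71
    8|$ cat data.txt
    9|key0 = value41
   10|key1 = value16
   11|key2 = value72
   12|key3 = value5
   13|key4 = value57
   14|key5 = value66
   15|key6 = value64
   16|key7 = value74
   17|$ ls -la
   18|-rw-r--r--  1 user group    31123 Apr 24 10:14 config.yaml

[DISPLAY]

$ cat notes.txt                                                    
key0 = value31                                                     
key1 = value33                                                     
key2 = value1                                                      
key3 = value70                                                     
key4 = value81                                                     
key5 = value71                                                     
$ cat data.txt                                                     
key0 = value41                                                     
key1 = value16                                                     
key2 = value72                                                     
key3 = value5                                                      
key4 = value57                                                     
key5 = value66                                                     
key6 = value64                                                     
key7 = value74                                                     
$ ls -la                                                           
-rw-r--r--  1 user group    31123 Apr 24 10:14 config.yaml         
$ █                                                                
                                                                   
                                                                   
                                                                   
                                                                   
                                                                   


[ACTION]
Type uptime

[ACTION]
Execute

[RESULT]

$ cat notes.txt                                                    
key0 = value31                                                     
key1 = value33                                                     
key2 = value1                                                      
key3 = value70                                                     
key4 = value81                                                     
key5 = value71                                                     
$ cat data.txt                                                     
key0 = value41                                                     
key1 = value16                                                     
key2 = value72                                                     
key3 = value5                                                      
key4 = value57                                                     
key5 = value66                                                     
key6 = value64                                                     
key7 = value74                                                     
$ ls -la                                                           
-rw-r--r--  1 user group    31123 Apr 24 10:14 config.yaml         
$ uptime                                                           
 10:00  up 129 days                                                
$ █                                                                
                                                                   
                                                                   
                                                                   


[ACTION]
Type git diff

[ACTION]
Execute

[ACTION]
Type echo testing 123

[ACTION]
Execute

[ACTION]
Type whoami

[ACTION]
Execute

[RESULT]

key0 = value41                                                     
key1 = value16                                                     
key2 = value72                                                     
key3 = value5                                                      
key4 = value57                                                     
key5 = value66                                                     
key6 = value64                                                     
key7 = value74                                                     
$ ls -la                                                           
-rw-r--r--  1 user group    31123 Apr 24 10:14 config.yaml         
$ uptime                                                           
 10:00  up 129 days                                                
$ git diff                                                         
diff --git a/main.py b/main.py                                     
--- a/main.py                                                      
+++ b/main.py                                                      
@@ -1,3 +1,4 @@                                                    
+# updated                                                         
 import sys                                                        
$ echo testing 123                                                 
testing 123                                                        
$ whoami                                                           
user                                                               
$ █                                                                


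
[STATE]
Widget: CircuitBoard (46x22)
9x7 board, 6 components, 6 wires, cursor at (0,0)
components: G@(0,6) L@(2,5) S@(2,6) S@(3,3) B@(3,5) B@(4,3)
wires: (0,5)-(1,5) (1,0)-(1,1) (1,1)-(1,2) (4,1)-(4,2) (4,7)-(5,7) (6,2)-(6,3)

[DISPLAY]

   0 1 2 3 4 5 6 7 8                          
0  [.]                  ·   G                 
                        │                     
1   · ─ · ─ ·           ·                     
                                              
2                       L   S                 
                                              
3               S       B                     
                                              
4       · ─ ·   B               ·             
                                │             
5                               ·             
                                              
6           · ─ ·                             
Cursor: (0,0)                                 
                                              
                                              
                                              
                                              
                                              
                                              
                                              


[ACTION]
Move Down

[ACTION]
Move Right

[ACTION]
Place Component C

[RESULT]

   0 1 2 3 4 5 6 7 8                          
0                       ·   G                 
                        │                     
1   · ─[C]─ ·           ·                     
                                              
2                       L   S                 
                                              
3               S       B                     
                                              
4       · ─ ·   B               ·             
                                │             
5                               ·             
                                              
6           · ─ ·                             
Cursor: (1,1)                                 
                                              
                                              
                                              
                                              
                                              
                                              
                                              


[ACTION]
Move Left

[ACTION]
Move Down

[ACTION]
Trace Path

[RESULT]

   0 1 2 3 4 5 6 7 8                          
0                       ·   G                 
                        │                     
1   · ─ C ─ ·           ·                     
                                              
2  [.]                  L   S                 
                                              
3               S       B                     
                                              
4       · ─ ·   B               ·             
                                │             
5                               ·             
                                              
6           · ─ ·                             
Cursor: (2,0)  Trace: No connections          
                                              
                                              
                                              
                                              
                                              
                                              
                                              


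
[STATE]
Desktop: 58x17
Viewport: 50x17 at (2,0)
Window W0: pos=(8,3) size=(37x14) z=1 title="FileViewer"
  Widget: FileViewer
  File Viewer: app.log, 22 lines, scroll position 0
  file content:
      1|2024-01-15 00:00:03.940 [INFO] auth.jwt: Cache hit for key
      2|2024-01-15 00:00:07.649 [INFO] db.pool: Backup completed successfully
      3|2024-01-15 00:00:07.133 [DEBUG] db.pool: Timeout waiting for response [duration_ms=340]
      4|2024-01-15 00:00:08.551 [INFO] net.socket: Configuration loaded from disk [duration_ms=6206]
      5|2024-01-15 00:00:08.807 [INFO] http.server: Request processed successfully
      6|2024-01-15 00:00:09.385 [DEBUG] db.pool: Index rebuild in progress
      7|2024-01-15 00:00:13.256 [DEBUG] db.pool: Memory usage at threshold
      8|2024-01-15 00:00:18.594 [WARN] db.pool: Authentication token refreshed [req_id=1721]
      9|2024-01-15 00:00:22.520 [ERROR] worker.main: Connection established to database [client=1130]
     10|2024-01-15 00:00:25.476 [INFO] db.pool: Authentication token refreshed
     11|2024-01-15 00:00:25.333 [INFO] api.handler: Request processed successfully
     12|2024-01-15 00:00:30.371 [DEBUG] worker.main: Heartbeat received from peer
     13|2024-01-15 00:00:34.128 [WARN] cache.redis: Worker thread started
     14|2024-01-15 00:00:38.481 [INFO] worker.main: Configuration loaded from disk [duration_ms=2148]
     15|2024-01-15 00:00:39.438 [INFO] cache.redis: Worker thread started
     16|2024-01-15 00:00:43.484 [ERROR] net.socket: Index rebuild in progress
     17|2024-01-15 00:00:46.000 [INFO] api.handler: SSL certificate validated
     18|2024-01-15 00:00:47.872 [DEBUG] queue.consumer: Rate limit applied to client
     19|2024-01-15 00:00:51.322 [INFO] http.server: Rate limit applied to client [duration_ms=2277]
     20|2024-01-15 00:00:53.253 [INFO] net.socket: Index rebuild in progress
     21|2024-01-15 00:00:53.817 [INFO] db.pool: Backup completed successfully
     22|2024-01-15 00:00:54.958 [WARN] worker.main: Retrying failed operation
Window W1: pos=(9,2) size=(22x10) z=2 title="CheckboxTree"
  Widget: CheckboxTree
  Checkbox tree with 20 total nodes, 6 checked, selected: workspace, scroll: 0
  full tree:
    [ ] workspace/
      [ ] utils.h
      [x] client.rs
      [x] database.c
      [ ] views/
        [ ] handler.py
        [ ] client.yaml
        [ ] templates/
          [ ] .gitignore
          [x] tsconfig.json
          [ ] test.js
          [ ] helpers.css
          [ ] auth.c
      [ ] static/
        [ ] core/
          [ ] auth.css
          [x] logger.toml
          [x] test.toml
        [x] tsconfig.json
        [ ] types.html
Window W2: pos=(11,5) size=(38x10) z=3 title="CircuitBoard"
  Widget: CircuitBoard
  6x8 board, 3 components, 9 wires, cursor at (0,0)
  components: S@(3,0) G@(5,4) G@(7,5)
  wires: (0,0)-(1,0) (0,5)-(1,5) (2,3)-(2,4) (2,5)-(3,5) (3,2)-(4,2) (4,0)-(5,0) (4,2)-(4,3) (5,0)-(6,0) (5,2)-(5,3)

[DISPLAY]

                                                  
                                                  
       ┏━━━━━━━━━━━━━━━━━━━━┓                     
      ┏┃ CheckboxTree       ┃━━━━━━━━━━━━━┓       
      ┃┠────────────────────┨             ┃       
      ┠┃>┏━━━━━━━━━━━━━━━━━━━━━━━━━━━━━━━━━━━━┓   
      ┃┃ ┃ CircuitBoard                       ┃   
      ┃┃ ┠────────────────────────────────────┨   
      ┃┃ ┃   0 1 2 3 4 5                      ┃   
      ┃┃ ┃0  [.]                  ·           ┃   
      ┃┃ ┃    │                   │           ┃   
      ┃┗━┃1   ·                   ·           ┃   
      ┃20┃                                    ┃   
      ┃20┃2               · ─ ·   ·           ┃   
      ┃20┗━━━━━━━━━━━━━━━━━━━━━━━━━━━━━━━━━━━━┛   
      ┃2024-01-15 00:00:25.476 [INFO] db.▼┃       
      ┗━━━━━━━━━━━━━━━━━━━━━━━━━━━━━━━━━━━┛       


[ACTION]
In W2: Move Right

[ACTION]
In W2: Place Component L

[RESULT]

                                                  
                                                  
       ┏━━━━━━━━━━━━━━━━━━━━┓                     
      ┏┃ CheckboxTree       ┃━━━━━━━━━━━━━┓       
      ┃┠────────────────────┨             ┃       
      ┠┃>┏━━━━━━━━━━━━━━━━━━━━━━━━━━━━━━━━━━━━┓   
      ┃┃ ┃ CircuitBoard                       ┃   
      ┃┃ ┠────────────────────────────────────┨   
      ┃┃ ┃   0 1 2 3 4 5                      ┃   
      ┃┃ ┃0   ·  [L]              ·           ┃   
      ┃┃ ┃    │                   │           ┃   
      ┃┗━┃1   ·                   ·           ┃   
      ┃20┃                                    ┃   
      ┃20┃2               · ─ ·   ·           ┃   
      ┃20┗━━━━━━━━━━━━━━━━━━━━━━━━━━━━━━━━━━━━┛   
      ┃2024-01-15 00:00:25.476 [INFO] db.▼┃       
      ┗━━━━━━━━━━━━━━━━━━━━━━━━━━━━━━━━━━━┛       


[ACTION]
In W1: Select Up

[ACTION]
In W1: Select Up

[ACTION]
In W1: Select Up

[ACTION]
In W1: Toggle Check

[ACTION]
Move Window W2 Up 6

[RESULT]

         ┏━━━━━━━━━━━━━━━━━━━━━━━━━━━━━━━━━━━━┓   
         ┃ CircuitBoard                       ┃   
       ┏━┠────────────────────────────────────┨   
      ┏┃ ┃   0 1 2 3 4 5                      ┃   
      ┃┠─┃0   ·  [L]              ·           ┃   
      ┠┃>┃    │                   │           ┃   
      ┃┃ ┃1   ·                   ·           ┃   
      ┃┃ ┃                                    ┃   
      ┃┃ ┃2               · ─ ·   ·           ┃   
      ┃┃ ┗━━━━━━━━━━━━━━━━━━━━━━━━━━━━━━━━━━━━┛   
      ┃┃     [x] handler.py ┃7 [INFO] htt░┃       
      ┃┗━━━━━━━━━━━━━━━━━━━━┛5 [DEBUG] db░┃       
      ┃2024-01-15 00:00:13.256 [DEBUG] db░┃       
      ┃2024-01-15 00:00:18.594 [WARN] db.░┃       
      ┃2024-01-15 00:00:22.520 [ERROR] wo░┃       
      ┃2024-01-15 00:00:25.476 [INFO] db.▼┃       
      ┗━━━━━━━━━━━━━━━━━━━━━━━━━━━━━━━━━━━┛       
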